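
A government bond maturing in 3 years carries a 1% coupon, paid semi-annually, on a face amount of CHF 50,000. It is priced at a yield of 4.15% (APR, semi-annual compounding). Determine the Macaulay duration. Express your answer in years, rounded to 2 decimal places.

2.96 years

Periodic yield y = 0.02075. Discount each cash flow and weight by its period:
  t   CF        PV=CF/(1+0.02075)^t    t·PV
  1       250.00       244.9180       244.9180
  2       250.00       239.9392       479.8784
  3       250.00       235.0617       705.1851
  4       250.00       230.2833       921.1332
  5       250.00       225.6021     1,128.0103
  6    50,250.00    44,424.2122   266,545.2729
  Σ                 45,600.0164   270,024.3979
Price P = Σ PV = 45,600.0164.
Macaulay duration = Σ(t·PV) / P = 270,024.3979 / 45,600.0164 = 5.92159 half-year periods.
In years: 5.92159 / 2 = 2.96079 years.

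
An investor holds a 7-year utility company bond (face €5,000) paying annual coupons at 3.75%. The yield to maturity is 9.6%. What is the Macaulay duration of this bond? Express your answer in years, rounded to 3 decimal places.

6.125 years

Periodic yield y = 0.096. Discount each cash flow and weight by its year:
  t   CF        PV=CF/(1+0.096)^t    t·PV
  1       187.50       171.0766       171.0766
  2       187.50       156.0918       312.1837
  3       187.50       142.4196       427.2587
  4       187.50       129.9448       519.7794
  5       187.50       118.5628       592.8141
  6       187.50       108.1778       649.0665
  7     5,187.50     2,730.7644    19,115.3507
  Σ                  3,557.0378    21,787.5296
Price P = Σ PV = 3,557.0378.
Macaulay duration = Σ(t·PV) / P = 21,787.5296 / 3,557.0378 = 6.12519 years.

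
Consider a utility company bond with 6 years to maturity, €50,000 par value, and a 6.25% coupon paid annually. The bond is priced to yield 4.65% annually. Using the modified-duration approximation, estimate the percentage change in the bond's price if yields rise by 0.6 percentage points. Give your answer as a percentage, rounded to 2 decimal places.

-2.99%

Periodic yield y = 0.0465. Modified duration first:
  t   CF        PV=CF/(1+0.0465)^t    t·PV
  1     3,125.00     2,986.1443     2,986.1443
  2     3,125.00     2,853.4585     5,706.9169
  3     3,125.00     2,726.6684     8,180.0052
  4     3,125.00     2,605.5121    10,422.0483
  5     3,125.00     2,489.7392    12,448.6960
  6    53,125.00    40,444.8796   242,669.2777
  Σ                 54,106.4020   282,413.0884
P = 54,106.4020; D_Mac = 5.21959 yrs; D_mod = 5.21959/(1+0.0465) = 4.98766 yrs.
ΔP/P ≈ -D_mod · Δy = -4.98766 × (+0.006) = -0.029926 = -2.9926%.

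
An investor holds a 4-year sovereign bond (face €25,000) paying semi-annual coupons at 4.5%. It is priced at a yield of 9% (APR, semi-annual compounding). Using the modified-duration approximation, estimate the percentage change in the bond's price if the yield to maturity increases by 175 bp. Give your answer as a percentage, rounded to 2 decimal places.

-6.15%

Periodic yield y = 0.045. Modified duration first:
  t   CF        PV=CF/(1+0.045)^t    t·PV
  1       562.50       538.2775       538.2775
  2       562.50       515.0981     1,030.1962
  3       562.50       492.9168     1,478.7505
  4       562.50       471.6908     1,886.7630
  5       562.50       451.3787     2,256.8936
  6       562.50       431.9414     2,591.6481
  7       562.50       413.3410     2,893.3871
  8    25,562.50    17,975.1698   143,801.3585
  Σ                 21,289.8141   156,477.2745
P = 21,289.8141; D_Mac = 7.34987 half-year periods = 3.67493 yrs; D_mod = 3.67493/(1+0.045) = 3.51668 yrs.
ΔP/P ≈ -D_mod · Δy = -3.51668 × (+0.0175) = -0.061542 = -6.1542%.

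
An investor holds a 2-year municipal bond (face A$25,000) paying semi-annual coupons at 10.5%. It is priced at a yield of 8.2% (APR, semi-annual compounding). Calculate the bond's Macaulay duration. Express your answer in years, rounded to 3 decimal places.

Periodic yield y = 0.041. Discount each cash flow and weight by its period:
  t   CF        PV=CF/(1+0.041)^t    t·PV
  1     1,312.50     1,260.8069     1,260.8069
  2     1,312.50     1,211.1498     2,422.2996
  3     1,312.50     1,163.4484     3,490.3452
  4    26,312.50    22,405.7350    89,622.9400
  Σ                 26,041.1401    96,796.3916
Price P = Σ PV = 26,041.1401.
Macaulay duration = Σ(t·PV) / P = 96,796.3916 / 26,041.1401 = 3.71706 half-year periods.
In years: 3.71706 / 2 = 1.85853 years.

1.859 years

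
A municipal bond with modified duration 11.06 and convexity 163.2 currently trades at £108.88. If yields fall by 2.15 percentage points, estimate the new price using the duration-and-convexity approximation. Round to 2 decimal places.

£138.88

Duration effect: -D_mod·Δy = -11.06 × (-0.0215) = +0.237790
Convexity effect: ½·C·(Δy)² = 0.5 × 163.2 × (-0.0215)² = +0.0377196
ΔP/P ≈ +0.237790 + 0.0377196 = +0.2755096
New price ≈ 108.88 × (1 + 0.2755096) = 138.877485248.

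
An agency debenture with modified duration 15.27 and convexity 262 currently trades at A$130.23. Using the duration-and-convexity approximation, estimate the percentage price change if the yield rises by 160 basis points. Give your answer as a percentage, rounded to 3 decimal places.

Duration effect: -D_mod·Δy = -15.27 × (+0.016) = -0.244320
Convexity effect: ½·C·(Δy)² = 0.5 × 262 × (0.016)² = +0.0335360
ΔP/P ≈ -0.244320 + 0.0335360 = -0.210784
= -21.0784%.

-21.078%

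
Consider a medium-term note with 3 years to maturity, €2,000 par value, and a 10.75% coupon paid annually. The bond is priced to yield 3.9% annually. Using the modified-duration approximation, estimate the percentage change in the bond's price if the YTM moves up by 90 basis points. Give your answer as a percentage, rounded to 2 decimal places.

Periodic yield y = 0.039. Modified duration first:
  t   CF        PV=CF/(1+0.039)^t    t·PV
  1       215.00       206.9297       206.9297
  2       215.00       199.1624       398.3248
  3     2,215.00     1,974.8180     5,924.4541
  Σ                  2,380.9102     6,529.7087
P = 2,380.9102; D_Mac = 2.74253 yrs; D_mod = 2.74253/(1+0.039) = 2.63958 yrs.
ΔP/P ≈ -D_mod · Δy = -2.63958 × (+0.009) = -0.023756 = -2.3756%.

-2.38%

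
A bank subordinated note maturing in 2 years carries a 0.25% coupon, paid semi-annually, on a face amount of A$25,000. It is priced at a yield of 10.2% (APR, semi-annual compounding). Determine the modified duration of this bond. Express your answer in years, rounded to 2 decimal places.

1.90 years

Periodic yield y = 0.051. First find Macaulay duration:
  t   CF        PV=CF/(1+0.051)^t    t·PV
  1        31.25        29.7336        29.7336
  2        31.25        28.2908        56.5815
  3        31.25        26.9179        80.7538
  4    25,031.25    20,515.0072    82,060.0288
  Σ                 20,599.9495    82,227.0977
P = 20,599.9495; Macaulay duration = 82,227.0977 / 20,599.9495 = 3.99162 half-year periods = 1.99581 years.
Modified duration = D_Mac / (1 + y) = 1.99581 / 1.051 = 1.89896 years.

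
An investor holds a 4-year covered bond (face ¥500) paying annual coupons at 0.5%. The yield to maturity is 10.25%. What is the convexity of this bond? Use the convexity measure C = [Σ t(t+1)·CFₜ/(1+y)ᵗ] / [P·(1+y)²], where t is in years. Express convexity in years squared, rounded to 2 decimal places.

16.25

With y = 0.1025:
  t   CF        PV=CF/(1+0.1025)^t    t·PV        t(t+1)·PV
  1         2.50         2.2676         2.2676           4.5351
  2         2.50         2.0568         4.1135          12.3405
  3         2.50         1.8655         5.5966          22.3865
  4       502.50       340.1118     1,360.4471       6,802.2356
  Σ                    346.3016     1,372.4248       6,841.4977
P = 346.3016.
Convexity = Σ t(t+1)·PV / [P·(1+y)²] = 6,841.4977 / (346.3016 × 1.215506) = 16.25322.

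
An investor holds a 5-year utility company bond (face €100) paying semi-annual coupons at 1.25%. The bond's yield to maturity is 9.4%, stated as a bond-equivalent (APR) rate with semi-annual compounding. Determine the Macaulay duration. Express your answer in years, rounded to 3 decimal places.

4.825 years

Periodic yield y = 0.047. Discount each cash flow and weight by its period:
  t   CF        PV=CF/(1+0.047)^t    t·PV
  1        0.625         0.5969         0.5969
  2        0.625         0.5701         1.1403
  3        0.625         0.5446         1.6337
  4        0.625         0.5201         2.0804
  5        0.625         0.4968         2.4838
  6        0.625         0.4745         2.8468
  7        0.625         0.4532         3.1721
  8        0.625         0.4328         3.4626
  9        0.625         0.4134         3.7205
  10     100.625        63.5681       635.6808
  Σ                     68.0704       656.8179
Price P = Σ PV = 68.0704.
Macaulay duration = Σ(t·PV) / P = 656.8179 / 68.0704 = 9.64909 half-year periods.
In years: 9.64909 / 2 = 4.82455 years.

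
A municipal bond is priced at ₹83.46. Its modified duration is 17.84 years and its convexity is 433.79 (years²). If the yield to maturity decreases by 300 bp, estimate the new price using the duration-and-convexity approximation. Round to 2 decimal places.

Duration effect: -D_mod·Δy = -17.84 × (-0.03) = +0.535200
Convexity effect: ½·C·(Δy)² = 0.5 × 433.79 × (-0.03)² = +0.1952055
ΔP/P ≈ +0.535200 + 0.1952055 = +0.7304055
New price ≈ 83.46 × (1 + 0.7304055) = 144.41964303.

₹144.42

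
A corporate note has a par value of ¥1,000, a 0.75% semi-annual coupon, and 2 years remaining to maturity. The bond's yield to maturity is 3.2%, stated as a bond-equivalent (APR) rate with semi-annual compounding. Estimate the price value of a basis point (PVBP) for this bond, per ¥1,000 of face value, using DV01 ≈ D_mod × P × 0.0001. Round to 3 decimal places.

¥0.187

Periodic yield y = 0.016.
  t   CF        PV=CF/(1+0.016)^t    t·PV
  1         3.75         3.6909         3.6909
  2         3.75         3.6328         7.2656
  3         3.75         3.5756        10.7268
  4     1,003.75       941.9996     3,767.9985
  Σ                    952.8990     3,789.6819
P = 952.8990; D_Mac = 3.97700 half-year periods = 1.98850 yrs; D_mod = 1.95719 yrs.
DV01 ≈ 1.95719 × 952.8990 × 0.0001 = 0.186500.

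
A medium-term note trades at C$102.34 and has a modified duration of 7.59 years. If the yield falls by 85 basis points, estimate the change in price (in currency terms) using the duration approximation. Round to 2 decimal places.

Duration approximation: ΔP/P ≈ -D_mod · Δy = -7.59 × (-0.0085) = +0.064515.
ΔP ≈ 102.34 × (+0.064515) = +6.6024651.

+C$6.60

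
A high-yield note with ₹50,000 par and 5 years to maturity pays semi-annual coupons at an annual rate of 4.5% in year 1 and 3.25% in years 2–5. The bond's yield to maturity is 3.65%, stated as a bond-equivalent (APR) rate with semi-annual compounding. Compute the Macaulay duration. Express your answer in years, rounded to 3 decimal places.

Periodic yield y = 0.01825. Discount each cash flow and weight by its period:
  t   CF        PV=CF/(1+0.01825)^t    t·PV
  1     1,125.00     1,104.8367     1,104.8367
  2     1,125.00     1,085.0348     2,170.0697
  3       812.50       769.5912     2,308.7737
  4       812.50       755.7979     3,023.1917
  5       812.50       742.2518     3,711.2591
  6       812.50       728.9485     4,373.6911
  7       812.50       715.8836     5,011.1855
  8       812.50       703.0529     5,624.4234
  9       812.50       690.4522     6,214.0696
  10   50,812.50    42,405.9088   424,059.0883
  Σ                 49,701.7587   457,600.5889
Price P = Σ PV = 49,701.7587.
Macaulay duration = Σ(t·PV) / P = 457,600.5889 / 49,701.7587 = 9.20693 half-year periods.
In years: 9.20693 / 2 = 4.60346 years.

4.603 years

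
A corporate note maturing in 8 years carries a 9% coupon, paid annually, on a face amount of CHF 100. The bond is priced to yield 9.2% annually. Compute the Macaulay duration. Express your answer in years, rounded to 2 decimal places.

6.02 years

Periodic yield y = 0.092. Discount each cash flow and weight by its year:
  t   CF        PV=CF/(1+0.092)^t    t·PV
  1         9.00         8.2418         8.2418
  2         9.00         7.5474        15.0948
  3         9.00         6.9115        20.7346
  4         9.00         6.3292        25.3170
  5         9.00         5.7960        28.9801
  6         9.00         5.3077        31.8462
  7         9.00         4.8605        34.0237
  8       109.00        53.9070       431.2562
  Σ                     98.9012       595.4944
Price P = Σ PV = 98.9012.
Macaulay duration = Σ(t·PV) / P = 595.4944 / 98.9012 = 6.02110 years.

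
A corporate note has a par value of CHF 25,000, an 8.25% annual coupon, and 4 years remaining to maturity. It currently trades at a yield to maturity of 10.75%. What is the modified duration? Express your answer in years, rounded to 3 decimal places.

3.202 years

Periodic yield y = 0.1075. First find Macaulay duration:
  t   CF        PV=CF/(1+0.1075)^t    t·PV
  1     2,062.50     1,862.3025     1,862.3025
  2     2,062.50     1,681.5372     3,363.0745
  3     2,062.50     1,518.3180     4,554.9541
  4    27,062.50    17,988.4181    71,953.6726
  Σ                 23,050.5759    81,734.0036
P = 23,050.5759; Macaulay duration = 81,734.0036 / 23,050.5759 = 3.54586 years.
Modified duration = D_Mac / (1 + y) = 3.54586 / 1.1075 = 3.20168 years.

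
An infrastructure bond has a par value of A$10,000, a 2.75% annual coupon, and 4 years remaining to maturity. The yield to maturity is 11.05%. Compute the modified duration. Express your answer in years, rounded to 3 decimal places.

3.434 years

Periodic yield y = 0.1105. First find Macaulay duration:
  t   CF        PV=CF/(1+0.1105)^t    t·PV
  1       275.00       247.6362       247.6362
  2       275.00       222.9952       445.9905
  3       275.00       200.8061       602.4184
  4    10,275.00     6,756.2791    27,025.1162
  Σ                  7,427.7166    28,321.1613
P = 7,427.7166; Macaulay duration = 28,321.1613 / 7,427.7166 = 3.81290 years.
Modified duration = D_Mac / (1 + y) = 3.81290 / 1.1105 = 3.43350 years.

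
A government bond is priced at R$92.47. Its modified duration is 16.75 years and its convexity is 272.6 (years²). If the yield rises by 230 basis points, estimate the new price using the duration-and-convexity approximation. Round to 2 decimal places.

R$63.51

Duration effect: -D_mod·Δy = -16.75 × (+0.023) = -0.385250
Convexity effect: ½·C·(Δy)² = 0.5 × 272.6 × (0.023)² = +0.0721027
ΔP/P ≈ -0.385250 + 0.0721027 = -0.3131473
New price ≈ 92.47 × (1 - 0.3131473) = 63.513269169.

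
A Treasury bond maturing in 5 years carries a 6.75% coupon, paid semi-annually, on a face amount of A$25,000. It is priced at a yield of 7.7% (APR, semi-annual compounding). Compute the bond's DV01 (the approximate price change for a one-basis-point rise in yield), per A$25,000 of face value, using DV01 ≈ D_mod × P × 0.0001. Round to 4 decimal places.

Periodic yield y = 0.0385.
  t   CF        PV=CF/(1+0.0385)^t    t·PV
  1       843.75       812.4699       812.4699
  2       843.75       782.3495     1,564.6989
  3       843.75       753.3456     2,260.0369
  4       843.75       725.4171     2,901.6684
  5       843.75       698.5239     3,492.6196
  6       843.75       672.6277     4,035.7665
  7       843.75       647.6916     4,533.8414
  8       843.75       623.6799     4,989.4396
  9       843.75       600.5584     5,405.0260
  10   25,843.75    17,712.9347   177,129.3474
  Σ                 24,029.5985   207,124.9145
P = 24,029.5985; D_Mac = 8.61957 half-year periods = 4.30979 yrs; D_mod = 4.15001 yrs.
DV01 ≈ 4.15001 × 24,029.5985 × 0.0001 = 9.972312.

A$9.9723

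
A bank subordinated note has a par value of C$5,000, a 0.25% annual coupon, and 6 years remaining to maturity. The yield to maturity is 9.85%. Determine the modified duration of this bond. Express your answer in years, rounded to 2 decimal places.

5.41 years

Periodic yield y = 0.0985. First find Macaulay duration:
  t   CF        PV=CF/(1+0.0985)^t    t·PV
  1        12.50        11.3792        11.3792
  2        12.50        10.3588        20.7176
  3        12.50         9.4300        28.2899
  4        12.50         8.5844        34.3376
  5        12.50         7.8147        39.0733
  6     5,012.50     2,852.6863    17,116.1179
  Σ                  2,900.2533    17,249.9154
P = 2,900.2533; Macaulay duration = 17,249.9154 / 2,900.2533 = 5.94773 years.
Modified duration = D_Mac / (1 + y) = 5.94773 / 1.0985 = 5.41441 years.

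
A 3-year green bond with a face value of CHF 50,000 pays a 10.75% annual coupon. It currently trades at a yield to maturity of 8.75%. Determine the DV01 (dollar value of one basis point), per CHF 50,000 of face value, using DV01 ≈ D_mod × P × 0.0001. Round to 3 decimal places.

Periodic yield y = 0.0875.
  t   CF        PV=CF/(1+0.0875)^t    t·PV
  1     5,375.00     4,942.5287     4,942.5287
  2     5,375.00     4,544.8540     9,089.7080
  3    55,375.00    43,055.2329   129,165.6986
  Σ                 52,542.6156   143,197.9353
P = 52,542.6156; D_Mac = 2.72537 yrs; D_mod = 2.50609 yrs.
DV01 ≈ 2.50609 × 52,542.6156 × 0.0001 = 13.167626.

CHF 13.168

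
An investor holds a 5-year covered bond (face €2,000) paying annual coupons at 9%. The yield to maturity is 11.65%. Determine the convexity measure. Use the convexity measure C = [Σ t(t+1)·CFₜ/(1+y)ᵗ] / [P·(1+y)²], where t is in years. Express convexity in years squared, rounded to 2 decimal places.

18.98

With y = 0.1165:
  t   CF        PV=CF/(1+0.1165)^t    t·PV        t(t+1)·PV
  1       180.00       161.2181       161.2181         322.4362
  2       180.00       144.3960       288.7919         866.3758
  3       180.00       129.3291       387.9874       1,551.9494
  4       180.00       115.8344       463.3376       2,316.6882
  5     2,180.00     1,256.5011     6,282.5053      37,695.0316
  Σ                  1,807.2786     7,583.8403      42,752.4812
P = 1,807.2786.
Convexity = Σ t(t+1)·PV / [P·(1+y)²] = 42,752.4812 / (1,807.2786 × 1.246572) = 18.97662.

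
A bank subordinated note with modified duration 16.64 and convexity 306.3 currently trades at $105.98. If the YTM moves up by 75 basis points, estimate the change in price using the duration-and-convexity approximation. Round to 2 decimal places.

-$12.31

Duration effect: -D_mod·Δy = -16.64 × (+0.0075) = -0.124800
Convexity effect: ½·C·(Δy)² = 0.5 × 306.3 × (0.0075)² = +0.0086146875
ΔP/P ≈ -0.124800 + 0.0086146875 = -0.1161853125
ΔP ≈ 105.98 × (-0.1161853125) = -12.31331941875.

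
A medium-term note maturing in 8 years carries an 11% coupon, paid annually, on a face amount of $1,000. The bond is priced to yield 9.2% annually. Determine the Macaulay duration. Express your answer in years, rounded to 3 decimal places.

Periodic yield y = 0.092. Discount each cash flow and weight by its year:
  t   CF        PV=CF/(1+0.092)^t    t·PV
  1       110.00       100.7326       100.7326
  2       110.00        92.2460       184.4919
  3       110.00        84.4743       253.4230
  4       110.00        77.3574       309.4298
  5       110.00        70.8402       354.2008
  6       110.00        64.8719       389.2316
  7       110.00        59.4065       415.8457
  8     1,110.00       548.9615     4,391.6918
  Σ                  1,098.8905     6,399.0473
Price P = Σ PV = 1,098.8905.
Macaulay duration = Σ(t·PV) / P = 6,399.0473 / 1,098.8905 = 5.82319 years.

5.823 years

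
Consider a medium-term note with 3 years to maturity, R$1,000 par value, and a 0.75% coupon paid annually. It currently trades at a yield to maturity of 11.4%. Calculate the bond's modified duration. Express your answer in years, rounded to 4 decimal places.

Periodic yield y = 0.114. First find Macaulay duration:
  t   CF        PV=CF/(1+0.114)^t    t·PV
  1         7.50         6.7325         6.7325
  2         7.50         6.0435        12.0871
  3     1,007.50       728.7683     2,186.3049
  Σ                    741.5443     2,205.1245
P = 741.5443; Macaulay duration = 2,205.1245 / 741.5443 = 2.97369 years.
Modified duration = D_Mac / (1 + y) = 2.97369 / 1.114 = 2.66938 years.

2.6694 years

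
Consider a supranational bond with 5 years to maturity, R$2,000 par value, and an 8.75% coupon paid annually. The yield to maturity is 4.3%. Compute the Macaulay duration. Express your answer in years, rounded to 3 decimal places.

Periodic yield y = 0.043. Discount each cash flow and weight by its year:
  t   CF        PV=CF/(1+0.043)^t    t·PV
  1       175.00       167.7852       167.7852
  2       175.00       160.8679       321.7358
  3       175.00       154.2358       462.7073
  4       175.00       147.8771       591.5083
  5     2,175.00     1,762.1291     8,810.6454
  Σ                  2,392.8951    10,354.3821
Price P = Σ PV = 2,392.8951.
Macaulay duration = Σ(t·PV) / P = 10,354.3821 / 2,392.8951 = 4.32714 years.

4.327 years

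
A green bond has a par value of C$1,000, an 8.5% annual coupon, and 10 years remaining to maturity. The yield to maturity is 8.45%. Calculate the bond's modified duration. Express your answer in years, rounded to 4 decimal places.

6.5691 years

Periodic yield y = 0.0845. First find Macaulay duration:
  t   CF        PV=CF/(1+0.0845)^t    t·PV
  1        85.00        78.3771        78.3771
  2        85.00        72.2703       144.5406
  3        85.00        66.6393       199.9178
  4        85.00        61.4470       245.7880
  5        85.00        56.6593       283.2965
  6        85.00        52.2446       313.4677
  7        85.00        48.1739       337.2175
  8        85.00        44.4204       355.3632
  9        85.00        40.9593       368.6340
  10    1,085.00       482.0967     4,820.9672
  Σ                  1,003.2880     7,147.5696
P = 1,003.2880; Macaulay duration = 7,147.5696 / 1,003.2880 = 7.12415 years.
Modified duration = D_Mac / (1 + y) = 7.12415 / 1.0845 = 6.56906 years.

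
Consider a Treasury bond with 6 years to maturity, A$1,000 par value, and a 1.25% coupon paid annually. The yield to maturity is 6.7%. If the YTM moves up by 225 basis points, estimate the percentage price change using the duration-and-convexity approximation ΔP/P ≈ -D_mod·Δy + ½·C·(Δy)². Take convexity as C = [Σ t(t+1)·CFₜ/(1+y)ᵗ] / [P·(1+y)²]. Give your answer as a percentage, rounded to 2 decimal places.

With y = 0.067:
  t   CF        PV=CF/(1+0.067)^t    t·PV        t(t+1)·PV
  1        12.50        11.7151        11.7151          23.4302
  2        12.50        10.9795        21.9589          65.8768
  3        12.50        10.2900        30.8701         123.4804
  4        12.50         9.6439        38.5756         192.8778
  5        12.50         9.0383        45.1916         271.1497
  6     1,012.50       686.1333     4,116.8000      28,817.5998
  Σ                    737.8001     4,265.1113      29,494.4147
P = 737.8001; D_Mac = 5.78085 yrs; D_mod = 5.41785 yrs; C = 35.11335.
Duration effect: -5.41785 × (+0.0225) = -0.121902
Convexity effect: 0.5 × 35.11335 × (0.0225)² = +0.0088881
ΔP/P ≈ -0.121902 + 0.0088881 = -0.113014 = -11.3014%.

-11.30%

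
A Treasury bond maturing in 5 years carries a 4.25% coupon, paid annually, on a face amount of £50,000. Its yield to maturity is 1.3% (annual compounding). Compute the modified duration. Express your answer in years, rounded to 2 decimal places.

4.58 years

Periodic yield y = 0.013. First find Macaulay duration:
  t   CF        PV=CF/(1+0.013)^t    t·PV
  1     2,125.00     2,097.7295     2,097.7295
  2     2,125.00     2,070.8090     4,141.6180
  3     2,125.00     2,044.2340     6,132.7019
  4     2,125.00     2,018.0000     8,071.9998
  5    52,125.00    48,865.1055   244,325.5277
  Σ                 57,095.8780   264,769.5770
P = 57,095.8780; Macaulay duration = 264,769.5770 / 57,095.8780 = 4.63728 years.
Modified duration = D_Mac / (1 + y) = 4.63728 / 1.013 = 4.57777 years.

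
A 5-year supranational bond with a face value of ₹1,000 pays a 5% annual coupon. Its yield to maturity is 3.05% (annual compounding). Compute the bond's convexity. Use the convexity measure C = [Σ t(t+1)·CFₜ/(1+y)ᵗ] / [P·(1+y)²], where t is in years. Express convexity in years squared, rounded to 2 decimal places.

With y = 0.0305:
  t   CF        PV=CF/(1+0.0305)^t    t·PV        t(t+1)·PV
  1        50.00        48.5201        48.5201          97.0403
  2        50.00        47.0841        94.1681         282.5044
  3        50.00        45.6905       137.0715         548.2861
  4        50.00        44.3382       177.3528         886.7639
  5     1,050.00       903.5440     4,517.7201      27,106.3208
  Σ                  1,089.1769     4,974.8327      28,920.9155
P = 1,089.1769.
Convexity = Σ t(t+1)·PV / [P·(1+y)²] = 28,920.9155 / (1,089.1769 × 1.061930) = 25.00447.

25.00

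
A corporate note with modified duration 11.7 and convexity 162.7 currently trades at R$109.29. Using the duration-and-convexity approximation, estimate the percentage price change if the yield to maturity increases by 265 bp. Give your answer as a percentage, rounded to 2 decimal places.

-25.29%

Duration effect: -D_mod·Δy = -11.7 × (+0.0265) = -0.310050
Convexity effect: ½·C·(Δy)² = 0.5 × 162.7 × (0.0265)² = +0.0571280375
ΔP/P ≈ -0.310050 + 0.0571280375 = -0.2529219625
= -25.29219625%.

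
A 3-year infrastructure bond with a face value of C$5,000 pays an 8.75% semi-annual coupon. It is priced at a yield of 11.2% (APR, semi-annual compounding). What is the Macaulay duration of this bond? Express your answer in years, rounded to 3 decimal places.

Periodic yield y = 0.056. Discount each cash flow and weight by its period:
  t   CF        PV=CF/(1+0.056)^t    t·PV
  1       218.75       207.1496       207.1496
  2       218.75       196.1644       392.3288
  3       218.75       185.7618       557.2853
  4       218.75       175.9108       703.6430
  5       218.75       166.5822       832.9108
  6     5,218.75     3,763.4226    22,580.5353
  Σ                  4,694.9913    25,273.8528
Price P = Σ PV = 4,694.9913.
Macaulay duration = Σ(t·PV) / P = 25,273.8528 / 4,694.9913 = 5.38315 half-year periods.
In years: 5.38315 / 2 = 2.69158 years.

2.692 years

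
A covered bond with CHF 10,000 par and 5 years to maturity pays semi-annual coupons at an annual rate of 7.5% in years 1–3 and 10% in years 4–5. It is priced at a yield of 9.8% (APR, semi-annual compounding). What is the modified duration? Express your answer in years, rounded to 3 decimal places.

Periodic yield y = 0.049. First find Macaulay duration:
  t   CF        PV=CF/(1+0.049)^t    t·PV
  1       375.00       357.4833       357.4833
  2       375.00       340.7849       681.5697
  3       375.00       324.8664       974.5992
  4       375.00       309.6915     1,238.7661
  5       375.00       295.2255     1,476.1274
  6       375.00       281.4352     1,688.6109
  7       500.00       357.7187     2,504.0306
  8       500.00       341.0092     2,728.0736
  9       500.00       325.0803     2,925.7224
  10   10,500.00     6,507.8033    65,078.0329
  Σ                  9,441.0981    79,653.0161
P = 9,441.0981; Macaulay duration = 79,653.0161 / 9,441.0981 = 8.43684 half-year periods = 4.21842 years.
Modified duration = D_Mac / (1 + y) = 4.21842 / 1.049 = 4.02137 years.

4.021 years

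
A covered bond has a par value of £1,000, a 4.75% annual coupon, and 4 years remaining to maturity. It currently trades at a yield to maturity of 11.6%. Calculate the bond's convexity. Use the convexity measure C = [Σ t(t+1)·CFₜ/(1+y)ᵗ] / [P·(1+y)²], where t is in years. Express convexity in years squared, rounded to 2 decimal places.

With y = 0.116:
  t   CF        PV=CF/(1+0.116)^t    t·PV        t(t+1)·PV
  1        47.50        42.5627        42.5627          85.1254
  2        47.50        38.1386        76.2773         228.8318
  3        47.50        34.1744       102.5232         410.0929
  4     1,047.50       675.3008     2,701.2031      13,506.0157
  Σ                    790.1766     2,922.5664      14,230.0659
P = 790.1766.
Convexity = Σ t(t+1)·PV / [P·(1+y)²] = 14,230.0659 / (790.1766 × 1.245456) = 14.45954.

14.46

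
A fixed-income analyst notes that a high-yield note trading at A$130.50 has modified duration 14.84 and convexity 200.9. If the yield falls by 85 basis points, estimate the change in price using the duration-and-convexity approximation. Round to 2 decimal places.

+A$17.41

Duration effect: -D_mod·Δy = -14.84 × (-0.0085) = +0.126140
Convexity effect: ½·C·(Δy)² = 0.5 × 200.9 × (-0.0085)² = +0.0072575125
ΔP/P ≈ +0.126140 + 0.0072575125 = +0.1333975125
ΔP ≈ 130.50 × (+0.1333975125) = +17.40837538125.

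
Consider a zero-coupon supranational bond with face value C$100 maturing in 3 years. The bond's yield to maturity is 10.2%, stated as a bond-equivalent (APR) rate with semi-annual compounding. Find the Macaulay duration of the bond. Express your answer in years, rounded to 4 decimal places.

A zero-coupon bond has a single cash flow at maturity, so its Macaulay duration equals its maturity: 3 years.
(Equivalently: 6 semi-annual periods ÷ 2 = 3 years.)

3.0000 years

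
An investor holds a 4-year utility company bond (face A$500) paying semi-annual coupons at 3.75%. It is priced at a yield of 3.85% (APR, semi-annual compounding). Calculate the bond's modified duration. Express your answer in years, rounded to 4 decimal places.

3.6802 years

Periodic yield y = 0.01925. First find Macaulay duration:
  t   CF        PV=CF/(1+0.01925)^t    t·PV
  1        9.375         9.1979         9.1979
  2        9.375         9.0242        18.0484
  3        9.375         8.8538        26.5614
  4        9.375         8.6866        34.7463
  5        9.375         8.5225        42.6126
  6        9.375         8.3616        50.1693
  7        9.375         8.2036        57.4254
  8      509.375       437.3125     3,498.4998
  Σ                    498.1627     3,737.2611
P = 498.1627; Macaulay duration = 3,737.2611 / 498.1627 = 7.50209 half-year periods = 3.75104 years.
Modified duration = D_Mac / (1 + y) = 3.75104 / 1.01925 = 3.68020 years.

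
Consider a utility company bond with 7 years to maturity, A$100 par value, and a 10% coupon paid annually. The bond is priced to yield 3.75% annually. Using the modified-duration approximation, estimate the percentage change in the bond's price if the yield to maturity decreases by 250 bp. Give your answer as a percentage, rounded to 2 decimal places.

Periodic yield y = 0.0375. Modified duration first:
  t   CF        PV=CF/(1+0.0375)^t    t·PV
  1        10.00         9.6386         9.6386
  2        10.00         9.2902        18.5803
  3        10.00         8.9544        26.8632
  4        10.00         8.6307        34.5229
  5        10.00         8.3188        41.5939
  6        10.00         8.0181        48.1086
  7       110.00        85.0112       595.0781
  Σ                    137.8619       774.3856
P = 137.8619; D_Mac = 5.61711 yrs; D_mod = 5.61711/(1+0.0375) = 5.41408 yrs.
ΔP/P ≈ -D_mod · Δy = -5.41408 × (-0.025) = +0.135352 = +13.5352%.

+13.54%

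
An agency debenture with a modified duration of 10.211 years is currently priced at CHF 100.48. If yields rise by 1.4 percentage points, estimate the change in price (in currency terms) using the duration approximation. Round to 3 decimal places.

-CHF 14.364

Duration approximation: ΔP/P ≈ -D_mod · Δy = -10.211 × (+0.014) = -0.142954.
ΔP ≈ 100.48 × (-0.142954) = -14.36401792.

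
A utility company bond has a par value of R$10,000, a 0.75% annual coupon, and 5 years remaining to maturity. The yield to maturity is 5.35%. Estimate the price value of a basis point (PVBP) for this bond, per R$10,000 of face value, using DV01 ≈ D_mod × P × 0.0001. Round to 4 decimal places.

R$3.7457

Periodic yield y = 0.0535.
  t   CF        PV=CF/(1+0.0535)^t    t·PV
  1        75.00        71.1913        71.1913
  2        75.00        67.5760       135.1519
  3        75.00        64.1442       192.4327
  4        75.00        60.8868       243.5472
  5    10,075.00     7,763.7645    38,818.8227
  Σ                  8,027.5628    39,461.1457
P = 8,027.5628; D_Mac = 4.91571 yrs; D_mod = 4.66607 yrs.
DV01 ≈ 4.66607 × 8,027.5628 × 0.0001 = 3.745719.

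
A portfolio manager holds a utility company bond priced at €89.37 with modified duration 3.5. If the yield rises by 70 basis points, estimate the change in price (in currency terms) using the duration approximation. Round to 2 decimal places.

Duration approximation: ΔP/P ≈ -D_mod · Δy = -3.5 × (+0.007) = -0.024500.
ΔP ≈ 89.37 × (-0.024500) = -2.189565.

-€2.19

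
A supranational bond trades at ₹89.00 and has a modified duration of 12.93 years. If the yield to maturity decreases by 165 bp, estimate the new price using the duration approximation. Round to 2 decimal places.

Duration approximation: ΔP/P ≈ -D_mod · Δy = -12.93 × (-0.0165) = +0.213345.
New price ≈ 89.00 × (1 + 0.213345) = 107.987705.

₹107.99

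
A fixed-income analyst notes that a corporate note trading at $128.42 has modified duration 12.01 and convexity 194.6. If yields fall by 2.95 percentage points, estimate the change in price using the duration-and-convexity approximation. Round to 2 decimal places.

+$56.37

Duration effect: -D_mod·Δy = -12.01 × (-0.0295) = +0.354295
Convexity effect: ½·C·(Δy)² = 0.5 × 194.6 × (-0.0295)² = +0.084675325
ΔP/P ≈ +0.354295 + 0.084675325 = +0.438970325
ΔP ≈ 128.42 × (+0.438970325) = +56.3725691365.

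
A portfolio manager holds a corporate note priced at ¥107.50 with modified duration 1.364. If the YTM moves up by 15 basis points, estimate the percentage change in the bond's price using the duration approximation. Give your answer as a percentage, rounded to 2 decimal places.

Duration approximation: ΔP/P ≈ -D_mod · Δy = -1.364 × (+0.0015) = -0.002046.
As a percentage: -0.2046%.

-0.20%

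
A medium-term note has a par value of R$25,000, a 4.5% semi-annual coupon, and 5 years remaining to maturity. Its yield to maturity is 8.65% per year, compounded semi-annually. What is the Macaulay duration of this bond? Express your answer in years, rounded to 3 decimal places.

4.478 years

Periodic yield y = 0.04325. Discount each cash flow and weight by its period:
  t   CF        PV=CF/(1+0.04325)^t    t·PV
  1       562.50       539.1804       539.1804
  2       562.50       516.8276     1,033.6553
  3       562.50       495.4015     1,486.2046
  4       562.50       474.8637     1,899.4547
  5       562.50       455.1773     2,275.8863
  6       562.50       436.3070     2,617.8419
  7       562.50       418.2190     2,927.5331
  8       562.50       400.8809     3,207.0473
  9       562.50       384.2616     3,458.3544
  10   25,562.50    16,738.6100   167,386.1003
  Σ                 20,859.7291   186,831.2584
Price P = Σ PV = 20,859.7291.
Macaulay duration = Σ(t·PV) / P = 186,831.2584 / 20,859.7291 = 8.95655 half-year periods.
In years: 8.95655 / 2 = 4.47828 years.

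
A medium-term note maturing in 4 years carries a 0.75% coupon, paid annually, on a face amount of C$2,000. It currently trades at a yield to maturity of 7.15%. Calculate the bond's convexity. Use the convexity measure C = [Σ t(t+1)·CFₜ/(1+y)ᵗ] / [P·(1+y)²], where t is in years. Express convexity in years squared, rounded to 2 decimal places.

With y = 0.0715:
  t   CF        PV=CF/(1+0.0715)^t    t·PV        t(t+1)·PV
  1        15.00        13.9991        13.9991          27.9981
  2        15.00        13.0649        26.1298          78.3895
  3        15.00        12.1931        36.5794         146.3174
  4     2,015.00     1,528.6440     6,114.5759      30,572.8795
  Σ                  1,567.9011     6,191.2842      30,825.5846
P = 1,567.9011.
Convexity = Σ t(t+1)·PV / [P·(1+y)²] = 30,825.5846 / (1,567.9011 × 1.148112) = 17.12412.

17.12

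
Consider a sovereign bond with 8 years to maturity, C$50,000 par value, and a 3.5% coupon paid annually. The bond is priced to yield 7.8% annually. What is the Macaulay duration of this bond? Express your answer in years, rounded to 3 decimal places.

Periodic yield y = 0.078. Discount each cash flow and weight by its year:
  t   CF        PV=CF/(1+0.078)^t    t·PV
  1     1,750.00     1,623.3766     1,623.3766
  2     1,750.00     1,505.9152     3,011.8305
  3     1,750.00     1,396.9529     4,190.8587
  4     1,750.00     1,295.8747     5,183.4987
  5     1,750.00     1,202.1101     6,010.5505
  6     1,750.00     1,115.1300     6,690.7798
  7     1,750.00     1,034.4434     7,241.1036
  8    51,750.00    28,376.5941   227,012.7524
  Σ                 37,550.3969   260,964.7508
Price P = Σ PV = 37,550.3969.
Macaulay duration = Σ(t·PV) / P = 260,964.7508 / 37,550.3969 = 6.94972 years.

6.950 years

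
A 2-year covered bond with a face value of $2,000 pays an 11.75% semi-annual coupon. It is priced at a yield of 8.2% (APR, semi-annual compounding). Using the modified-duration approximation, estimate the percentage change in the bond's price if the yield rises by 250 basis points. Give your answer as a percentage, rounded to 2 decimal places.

-4.43%

Periodic yield y = 0.041. Modified duration first:
  t   CF        PV=CF/(1+0.041)^t    t·PV
  1       117.50       112.8722       112.8722
  2       117.50       108.4267       216.8535
  3       117.50       104.1563       312.4690
  4     2,117.50     1,803.1029     7,212.4114
  Σ                  2,128.5582     7,854.6061
P = 2,128.5582; D_Mac = 3.69011 half-year periods = 1.84505 yrs; D_mod = 1.84505/(1+0.041) = 1.77239 yrs.
ΔP/P ≈ -D_mod · Δy = -1.77239 × (+0.025) = -0.044310 = -4.4310%.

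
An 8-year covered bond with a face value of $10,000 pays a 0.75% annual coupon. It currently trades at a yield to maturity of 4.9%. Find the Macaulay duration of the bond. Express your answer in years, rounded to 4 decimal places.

Periodic yield y = 0.049. Discount each cash flow and weight by its year:
  t   CF        PV=CF/(1+0.049)^t    t·PV
  1        75.00        71.4967        71.4967
  2        75.00        68.1570       136.3139
  3        75.00        64.9733       194.9198
  4        75.00        61.9383       247.7532
  5        75.00        59.0451       295.2255
  6        75.00        56.2870       337.7222
  7        75.00        53.6578       375.6046
  8    10,075.00     6,871.3354    54,970.6834
  Σ                  7,306.8906    56,629.7193
Price P = Σ PV = 7,306.8906.
Macaulay duration = Σ(t·PV) / P = 56,629.7193 / 7,306.8906 = 7.75018 years.

7.7502 years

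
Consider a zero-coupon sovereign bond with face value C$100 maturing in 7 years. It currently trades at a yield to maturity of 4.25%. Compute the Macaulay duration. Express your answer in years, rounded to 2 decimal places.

7.00 years

A zero-coupon bond has a single cash flow at maturity, so its Macaulay duration equals its maturity: 7 years.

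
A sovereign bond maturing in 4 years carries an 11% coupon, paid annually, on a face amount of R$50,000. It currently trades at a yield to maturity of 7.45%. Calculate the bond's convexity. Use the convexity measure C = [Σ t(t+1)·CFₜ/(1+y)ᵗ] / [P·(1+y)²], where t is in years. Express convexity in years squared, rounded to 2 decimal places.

14.32

With y = 0.0745:
  t   CF        PV=CF/(1+0.0745)^t    t·PV        t(t+1)·PV
  1     5,500.00     5,118.6598     5,118.6598      10,237.3197
  2     5,500.00     4,763.7597     9,527.5195      28,582.5584
  3     5,500.00     4,433.4665    13,300.3995      53,201.5979
  4    55,500.00    41,635.8374   166,543.3496     832,716.7480
  Σ                 55,951.7235   194,489.9284     924,738.2240
P = 55,951.7235.
Convexity = Σ t(t+1)·PV / [P·(1+y)²] = 924,738.2240 / (55,951.7235 × 1.154550) = 14.31504.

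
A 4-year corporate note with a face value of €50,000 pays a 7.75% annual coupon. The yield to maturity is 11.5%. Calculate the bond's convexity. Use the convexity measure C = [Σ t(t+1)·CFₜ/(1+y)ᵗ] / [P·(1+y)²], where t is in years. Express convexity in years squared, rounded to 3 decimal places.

With y = 0.115:
  t   CF        PV=CF/(1+0.115)^t    t·PV        t(t+1)·PV
  1     3,875.00     3,475.3363     3,475.3363       6,950.6726
  2     3,875.00     3,116.8936     6,233.7871      18,701.3614
  3     3,875.00     2,795.4202     8,386.2607      33,545.0428
  4    53,875.00    34,856.8240   139,427.2960     697,136.4801
  Σ                 44,244.4741   157,522.6802     756,333.5569
P = 44,244.4741.
Convexity = Σ t(t+1)·PV / [P·(1+y)²] = 756,333.5569 / (44,244.4741 × 1.243225) = 13.75006.

13.750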